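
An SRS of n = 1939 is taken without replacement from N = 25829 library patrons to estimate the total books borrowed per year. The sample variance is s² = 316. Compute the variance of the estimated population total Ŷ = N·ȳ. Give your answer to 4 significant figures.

1.006 × 10^8

Var(Ŷ) = N²·Var(ȳ) = N²·(1 − n/N)·s²/n.
f = 1939/25829 = 0.07507066; Var(ȳ) = 0.92492934·316/1939 = 0.15073629.
Var(Ŷ) = 25829² · 0.15073629 = 1.0056179 × 10^8.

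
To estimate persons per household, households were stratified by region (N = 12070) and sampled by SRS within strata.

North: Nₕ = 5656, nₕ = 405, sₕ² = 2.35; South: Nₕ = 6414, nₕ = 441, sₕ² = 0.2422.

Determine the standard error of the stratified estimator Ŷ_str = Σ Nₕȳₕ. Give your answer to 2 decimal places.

439.74

Var(Ŷ_str) = Σₕ Nₕ²(1 − fₕ)sₕ²/nₕ.
North: 5656²·(1 − 405/5656)·2.35/405 = 172331.34.
South: 6414²·(1 − 441/6414)·0.2422/441 = 21040.547.
Sum = 193371.89.
SE = √(193371.89) = 439.74.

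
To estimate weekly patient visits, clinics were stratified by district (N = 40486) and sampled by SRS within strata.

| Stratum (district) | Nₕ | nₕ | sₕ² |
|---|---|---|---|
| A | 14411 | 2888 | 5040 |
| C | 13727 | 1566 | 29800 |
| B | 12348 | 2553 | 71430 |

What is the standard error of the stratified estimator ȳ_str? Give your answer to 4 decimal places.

2.0443

Var(ȳ_str) = Σₕ Wₕ²(1 − fₕ)sₕ²/nₕ with Wₕ = Nₕ/N, N = 40486.
A: Wₕ = 0.35595021; term = 0.35595021²·(1 − 0.20040247)·5040/2888 = 0.17680042.
C: Wₕ = 0.33905548; term = 0.33905548²·(1 − 0.11408174)·29800/1566 = 1.9380264.
B: Wₕ = 0.30499432; term = 0.30499432²·(1 − 0.20675413)·71430/2553 = 2.0645298.
Sum = 4.1793566.
SE = √(4.1793566) = 2.0443.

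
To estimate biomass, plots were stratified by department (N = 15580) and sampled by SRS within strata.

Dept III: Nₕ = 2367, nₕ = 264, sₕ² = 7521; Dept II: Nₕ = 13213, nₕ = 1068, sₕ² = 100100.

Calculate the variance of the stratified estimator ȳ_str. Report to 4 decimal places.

62.5464

Var(ȳ_str) = Σₕ Wₕ²(1 − fₕ)sₕ²/nₕ with Wₕ = Nₕ/N, N = 15580.
Dept III: Wₕ = 0.15192555; term = 0.15192555²·(1 − 0.11153359)·7521/264 = 0.58421713.
Dept II: Wₕ = 0.84807445; term = 0.84807445²·(1 − 0.08082949)·100100/1068 = 61.962206.
Sum = 62.546423.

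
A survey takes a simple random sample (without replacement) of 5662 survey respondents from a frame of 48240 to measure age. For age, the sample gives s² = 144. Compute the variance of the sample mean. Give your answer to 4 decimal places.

Under SRS without replacement, Var(ȳ) = (1 − f)·s²/n with f = n/N = 5662/48240 = 0.11737148.
Var(ȳ) = (1 − 0.11737148)·144/5662 = 0.88262852·0.025432709 = 0.022447635.

0.0224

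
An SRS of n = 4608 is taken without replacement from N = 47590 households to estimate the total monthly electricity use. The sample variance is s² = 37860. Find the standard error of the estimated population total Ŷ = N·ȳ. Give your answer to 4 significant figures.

Var(Ŷ) = N²·Var(ȳ) = N²·(1 − n/N)·s²/n.
f = 4608/47590 = 0.09682706; Var(ȳ) = 0.90317294·37860/4608 = 7.4206006.
Var(Ŷ) = 47590² · 7.4206006 = 1.6806236 × 10^10.
SE(Ŷ) = √(1.6806236 × 10^10) = 129600.

129600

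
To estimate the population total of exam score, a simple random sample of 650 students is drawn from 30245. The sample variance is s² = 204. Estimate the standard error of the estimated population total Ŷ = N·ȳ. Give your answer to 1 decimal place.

16760.8

Var(Ŷ) = N²·Var(ȳ) = N²·(1 − n/N)·s²/n.
f = 650/30245 = 0.02149116; Var(ȳ) = 0.97850884·204/650 = 0.30710124.
Var(Ŷ) = 30245² · 0.30710124 = 2.8092394 × 10^8.
SE(Ŷ) = √(2.8092394 × 10^8) = 16760.8.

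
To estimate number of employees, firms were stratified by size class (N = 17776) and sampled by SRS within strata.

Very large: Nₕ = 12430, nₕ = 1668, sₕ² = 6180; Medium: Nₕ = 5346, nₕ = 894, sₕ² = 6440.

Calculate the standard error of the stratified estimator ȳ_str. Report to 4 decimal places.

1.4530

Var(ȳ_str) = Σₕ Wₕ²(1 − fₕ)sₕ²/nₕ with Wₕ = Nₕ/N, N = 17776.
Very large: Wₕ = 0.69925743; term = 0.69925743²·(1 − 0.13419147)·6180/1668 = 1.5685142.
Medium: Wₕ = 0.30074257; term = 0.30074257²·(1 − 0.16722783)·6440/894 = 0.54258074.
Sum = 2.1110949.
SE = √(2.1110949) = 1.4530.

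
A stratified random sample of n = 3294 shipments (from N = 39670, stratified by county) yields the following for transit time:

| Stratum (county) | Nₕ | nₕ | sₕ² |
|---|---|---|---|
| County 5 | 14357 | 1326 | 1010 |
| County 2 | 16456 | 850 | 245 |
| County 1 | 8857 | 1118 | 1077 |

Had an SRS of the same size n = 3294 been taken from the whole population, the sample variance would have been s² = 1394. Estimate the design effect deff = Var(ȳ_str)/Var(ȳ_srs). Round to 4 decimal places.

Var(ȳ_str) = Σ Wₕ²(1−fₕ)sₕ²/nₕ with Wₕ = Nₕ/39670:
  County 5: (14357/39670)²·(1−1326/14357)·1010/1326 = 0.090551343
  County 2: (16456/39670)²·(1−850/16456)·245/850 = 0.047036894
  County 1: (8857/39670)²·(1−1118/8857)·1077/1118 = 0.0419586
  → Var(ȳ_str) = 0.17954684.
Var(ȳ_srs) = (1 − 3294/39670)·1394/3294 = 0.38805378.
deff = 0.17954684 / 0.38805378 = 0.4627.

0.4627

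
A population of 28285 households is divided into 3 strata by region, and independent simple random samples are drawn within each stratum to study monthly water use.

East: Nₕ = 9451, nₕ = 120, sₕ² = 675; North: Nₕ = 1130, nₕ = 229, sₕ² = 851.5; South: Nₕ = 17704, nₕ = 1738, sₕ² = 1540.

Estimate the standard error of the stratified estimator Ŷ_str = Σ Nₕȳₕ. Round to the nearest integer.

27392

Var(Ŷ_str) = Σₕ Nₕ²(1 − fₕ)sₕ²/nₕ.
East: 9451²·(1 − 120/9451)·675/120 = 4.9605346 × 10^8.
North: 1130²·(1 − 229/1130)·851.5/229 = 3.7857541 × 10^6.
South: 17704²·(1 − 1738/17704)·1540/1738 = 2.5046006 × 10^8.
Sum = 7.5029927 × 10^8.
SE = √(7.5029927 × 10^8) = 27392.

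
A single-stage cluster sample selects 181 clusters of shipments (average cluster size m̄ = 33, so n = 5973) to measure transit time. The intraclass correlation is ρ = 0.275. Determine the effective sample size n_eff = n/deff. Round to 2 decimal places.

deff = 1 + (33 − 1)·0.275 = 1 + 8.8 = 9.8.
n_eff = 5973 / 9.8 = 609.49.

609.49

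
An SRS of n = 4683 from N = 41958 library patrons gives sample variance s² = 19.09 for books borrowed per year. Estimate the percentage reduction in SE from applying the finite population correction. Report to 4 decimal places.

f = n/N = 4683/41958 = 0.11161161.
SE_no-fpc = √(s²/n) = 0.063847057; SE_fpc = √((1−f)s²/n) = 0.060178634.
Ratio = √(1−f) = 0.94254357. Reduction = 100·(1 − 0.94254357) = 5.7456%.

5.7456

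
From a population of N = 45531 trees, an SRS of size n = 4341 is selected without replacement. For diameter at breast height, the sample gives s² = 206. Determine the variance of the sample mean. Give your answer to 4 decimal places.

0.0429

Under SRS without replacement, Var(ȳ) = (1 − f)·s²/n with f = n/N = 4341/45531 = 0.09534164.
Var(ȳ) = (1 − 0.09534164)·206/4341 = 0.90465836·0.047454504 = 0.042930114.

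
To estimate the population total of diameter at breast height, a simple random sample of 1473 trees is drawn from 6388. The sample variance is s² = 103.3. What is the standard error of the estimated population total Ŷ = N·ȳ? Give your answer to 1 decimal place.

1483.9

Var(Ŷ) = N²·Var(ȳ) = N²·(1 − n/N)·s²/n.
f = 1473/6388 = 0.23058860; Var(ȳ) = 0.76941140·103.3/1473 = 0.053958043.
Var(Ŷ) = 6388² · 0.053958043 = 2.2018413 × 10^6.
SE(Ŷ) = √(2.2018413 × 10^6) = 1483.9.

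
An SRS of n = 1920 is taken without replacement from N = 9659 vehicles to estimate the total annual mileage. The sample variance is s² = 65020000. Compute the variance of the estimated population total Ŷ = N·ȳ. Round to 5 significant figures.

Var(Ŷ) = N²·Var(ȳ) = N²·(1 − n/N)·s²/n.
f = 1920/9659 = 0.19877834; Var(ȳ) = 0.80122166·65020000/1920 = 27133.038.
Var(Ŷ) = 9659² · 27133.038 = 2.5314115 × 10^12.

2.5314 × 10^12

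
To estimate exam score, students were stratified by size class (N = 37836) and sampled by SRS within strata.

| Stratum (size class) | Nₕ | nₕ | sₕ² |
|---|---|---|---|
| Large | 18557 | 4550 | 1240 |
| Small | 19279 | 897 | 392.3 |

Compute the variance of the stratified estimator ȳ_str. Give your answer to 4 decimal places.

Var(ȳ_str) = Σₕ Wₕ²(1 − fₕ)sₕ²/nₕ with Wₕ = Nₕ/N, N = 37836.
Large: Wₕ = 0.49045882; term = 0.49045882²·(1 − 0.24519049)·1240/4550 = 0.049482627.
Small: Wₕ = 0.50954118; term = 0.50954118²·(1 − 0.04652731)·392.3/897 = 0.10826615.
Sum = 0.15774878.

0.1577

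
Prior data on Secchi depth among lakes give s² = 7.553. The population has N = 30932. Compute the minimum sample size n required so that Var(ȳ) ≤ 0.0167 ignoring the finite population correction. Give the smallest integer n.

Without fpc, n₀ = s²/D = 7.553/0.0167 = 452.2754.
Rounding up, n = 453.

453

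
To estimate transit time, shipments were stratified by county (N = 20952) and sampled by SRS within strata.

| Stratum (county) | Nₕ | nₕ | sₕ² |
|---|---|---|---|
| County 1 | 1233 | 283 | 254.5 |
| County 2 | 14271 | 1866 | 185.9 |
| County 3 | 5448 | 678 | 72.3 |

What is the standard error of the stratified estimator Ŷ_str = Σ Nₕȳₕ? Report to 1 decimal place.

4632.6

Var(Ŷ_str) = Σₕ Nₕ²(1 − fₕ)sₕ²/nₕ.
County 1: 1233²·(1 − 283/1233)·254.5/283 = 1.0533872 × 10^6.
County 2: 14271²·(1 − 1866/14271)·185.9/1866 = 1.7636765 × 10^7.
County 3: 5448²·(1 − 678/5448)·72.3/678 = 2.7711758 × 10^6.
Sum = 2.1461328 × 10^7.
SE = √(2.1461328 × 10^7) = 4632.6.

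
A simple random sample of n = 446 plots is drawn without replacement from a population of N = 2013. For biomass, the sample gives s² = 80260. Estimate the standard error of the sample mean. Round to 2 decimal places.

11.84

Under SRS without replacement, Var(ȳ) = (1 − f)·s²/n with f = n/N = 446/2013 = 0.22155986.
Var(ȳ) = (1 − 0.22155986)·80260/446 = 0.77844014·179.95516 = 140.08432.
SE(ȳ) = √(140.08432) = 11.84.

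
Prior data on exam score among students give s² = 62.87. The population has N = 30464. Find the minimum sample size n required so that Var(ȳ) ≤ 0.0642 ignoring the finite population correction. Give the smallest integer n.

Without fpc, n₀ = s²/D = 62.87/0.0642 = 979.2835.
Rounding up, n = 980.

980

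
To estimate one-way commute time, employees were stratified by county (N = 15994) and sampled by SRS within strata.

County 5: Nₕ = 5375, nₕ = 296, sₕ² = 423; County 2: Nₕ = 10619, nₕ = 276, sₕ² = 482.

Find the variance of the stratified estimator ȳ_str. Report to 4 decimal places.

0.9023

Var(ȳ_str) = Σₕ Wₕ²(1 − fₕ)sₕ²/nₕ with Wₕ = Nₕ/N, N = 15994.
County 5: Wₕ = 0.33606352; term = 0.33606352²·(1 − 0.05506977)·423/296 = 0.15250748.
County 2: Wₕ = 0.66393648; term = 0.66393648²·(1 − 0.02599115)·482/276 = 0.74981464.
Sum = 0.90232212.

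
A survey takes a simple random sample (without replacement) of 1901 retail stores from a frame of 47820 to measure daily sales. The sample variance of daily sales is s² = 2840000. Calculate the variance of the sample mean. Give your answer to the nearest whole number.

Under SRS without replacement, Var(ȳ) = (1 − f)·s²/n with f = n/N = 1901/47820 = 0.03975324.
Var(ȳ) = (1 − 0.03975324)·2840000/1901 = 0.96024676·1493.9506 = 1434.5612.

1435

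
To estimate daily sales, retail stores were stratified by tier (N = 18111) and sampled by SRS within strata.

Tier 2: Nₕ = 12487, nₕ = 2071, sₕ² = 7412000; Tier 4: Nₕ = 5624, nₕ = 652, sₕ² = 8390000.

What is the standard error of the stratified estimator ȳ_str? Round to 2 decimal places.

Var(ȳ_str) = Σₕ Wₕ²(1 − fₕ)sₕ²/nₕ with Wₕ = Nₕ/N, N = 18111.
Tier 2: Wₕ = 0.68947049; term = 0.68947049²·(1 − 0.16585249)·7412000/2071 = 1419.154.
Tier 4: Wₕ = 0.31052951; term = 0.31052951²·(1 − 0.11593172)·8390000/652 = 1096.9983.
Sum = 2516.1523.
SE = √(2516.1523) = 50.16.

50.16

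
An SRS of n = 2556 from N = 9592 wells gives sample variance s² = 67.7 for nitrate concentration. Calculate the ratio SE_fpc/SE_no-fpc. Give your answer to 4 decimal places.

0.8565

f = n/N = 2556/9592 = 0.26647206.
SE_no-fpc = √(s²/n) = 0.16274734; SE_fpc = √((1−f)s²/n) = 0.13938699.
Ratio = √(1−f) = 0.85646246.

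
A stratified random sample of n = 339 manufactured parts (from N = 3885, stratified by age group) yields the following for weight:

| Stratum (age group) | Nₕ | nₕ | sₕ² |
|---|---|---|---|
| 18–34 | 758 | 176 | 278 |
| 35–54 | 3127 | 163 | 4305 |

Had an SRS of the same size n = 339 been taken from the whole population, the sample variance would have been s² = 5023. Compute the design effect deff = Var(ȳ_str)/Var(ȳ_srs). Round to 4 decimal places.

1.2026

Var(ȳ_str) = Σ Wₕ²(1−fₕ)sₕ²/nₕ with Wₕ = Nₕ/3885:
  18–34: (758/3885)²·(1−176/758)·278/176 = 0.046168129
  35–54: (3127/3885)²·(1−163/3127)·4305/163 = 16.218459
  → Var(ȳ_str) = 16.264627.
Var(ȳ_srs) = (1 − 339/3885)·5023/339 = 13.524188.
deff = 16.264627 / 13.524188 = 1.2026.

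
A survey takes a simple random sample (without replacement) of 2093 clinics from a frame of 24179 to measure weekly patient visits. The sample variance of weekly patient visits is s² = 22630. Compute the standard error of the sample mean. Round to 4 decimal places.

3.1427

Under SRS without replacement, Var(ȳ) = (1 − f)·s²/n with f = n/N = 2093/24179 = 0.08656272.
Var(ȳ) = (1 − 0.08656272)·22630/2093 = 0.91343728·10.812231 = 9.8762951.
SE(ȳ) = √(9.8762951) = 3.1427.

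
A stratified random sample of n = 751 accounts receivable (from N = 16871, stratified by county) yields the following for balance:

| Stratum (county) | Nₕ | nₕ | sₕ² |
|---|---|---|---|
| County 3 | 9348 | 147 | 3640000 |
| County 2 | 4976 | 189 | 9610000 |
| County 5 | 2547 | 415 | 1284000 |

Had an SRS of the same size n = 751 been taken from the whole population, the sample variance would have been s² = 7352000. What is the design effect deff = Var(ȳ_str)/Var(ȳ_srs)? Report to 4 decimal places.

1.2612

Var(ȳ_str) = Σ Wₕ²(1−fₕ)sₕ²/nₕ with Wₕ = Nₕ/16871:
  County 3: (9348/16871)²·(1−147/9348)·3640000/147 = 7482.6621
  County 2: (4976/16871)²·(1−189/4976)·9610000/189 = 4255.2368
  County 5: (2547/16871)²·(1−415/2547)·1284000/415 = 59.027097
  → Var(ȳ_str) = 11796.926.
Var(ȳ_srs) = (1 − 751/16871)·7352000/751 = 9353.8365.
deff = 11796.926 / 9353.8365 = 1.2612.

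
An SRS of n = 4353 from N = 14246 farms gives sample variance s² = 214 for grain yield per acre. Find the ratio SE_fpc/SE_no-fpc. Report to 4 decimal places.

f = n/N = 4353/14246 = 0.30555946.
SE_no-fpc = √(s²/n) = 0.22172392; SE_fpc = √((1−f)s²/n) = 0.18476942.
Ratio = √(1−f) = 0.83333099.

0.8333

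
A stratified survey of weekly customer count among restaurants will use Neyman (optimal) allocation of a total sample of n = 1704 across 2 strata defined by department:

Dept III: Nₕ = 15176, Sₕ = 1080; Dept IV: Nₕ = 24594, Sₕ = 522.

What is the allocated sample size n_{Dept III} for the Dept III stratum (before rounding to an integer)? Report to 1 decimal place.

Neyman allocation: nₕ = n·NₕSₕ / Σⱼ NⱼSⱼ.
Σ NⱼSⱼ = 15176·1080 + 24594·522 = 2.9228148 × 10^7.
n_{Dept III} = 1704·15176·1080 / (2.9228148 × 10^7) = 955.5.

955.5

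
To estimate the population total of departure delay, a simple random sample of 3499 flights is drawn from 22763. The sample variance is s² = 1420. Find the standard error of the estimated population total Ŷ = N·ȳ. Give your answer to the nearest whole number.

13340

Var(Ŷ) = N²·Var(ȳ) = N²·(1 − n/N)·s²/n.
f = 3499/22763 = 0.15371436; Var(ȳ) = 0.84628564·1420/3499 = 0.3434483.
Var(Ŷ) = 22763² · 0.3434483 = 1.7795917 × 10^8.
SE(Ŷ) = √(1.7795917 × 10^8) = 13340.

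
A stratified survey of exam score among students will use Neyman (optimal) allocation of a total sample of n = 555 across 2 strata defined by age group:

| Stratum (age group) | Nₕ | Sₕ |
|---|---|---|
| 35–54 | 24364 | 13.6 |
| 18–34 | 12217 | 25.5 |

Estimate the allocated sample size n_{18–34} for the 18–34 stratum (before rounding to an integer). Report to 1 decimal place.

268.9

Neyman allocation: nₕ = n·NₕSₕ / Σⱼ NⱼSⱼ.
Σ NⱼSⱼ = 24364·13.6 + 12217·25.5 = 642883.9.
n_{18–34} = 555·12217·25.5 / 642883.9 = 268.9.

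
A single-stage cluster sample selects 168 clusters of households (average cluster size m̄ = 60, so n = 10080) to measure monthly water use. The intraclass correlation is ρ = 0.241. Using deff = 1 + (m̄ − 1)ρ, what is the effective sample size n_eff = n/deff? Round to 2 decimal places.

deff = 1 + (60 − 1)·0.241 = 1 + 14.219 = 15.219.
n_eff = 10080 / 15.219 = 662.33.

662.33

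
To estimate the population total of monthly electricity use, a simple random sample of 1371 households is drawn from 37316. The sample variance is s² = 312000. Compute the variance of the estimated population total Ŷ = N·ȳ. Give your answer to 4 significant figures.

Var(Ŷ) = N²·Var(ȳ) = N²·(1 − n/N)·s²/n.
f = 1371/37316 = 0.03674027; Var(ȳ) = 0.96325973·312000/1371 = 219.21009.
Var(Ŷ) = 37316² · 219.21009 = 3.0524651 × 10^11.

3.052 × 10^11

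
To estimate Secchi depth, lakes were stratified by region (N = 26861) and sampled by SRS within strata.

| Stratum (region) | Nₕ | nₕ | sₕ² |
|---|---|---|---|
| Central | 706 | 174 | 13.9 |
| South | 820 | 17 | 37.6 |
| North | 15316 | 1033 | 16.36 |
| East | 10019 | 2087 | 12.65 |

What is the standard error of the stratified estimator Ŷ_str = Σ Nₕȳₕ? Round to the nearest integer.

2331

Var(Ŷ_str) = Σₕ Nₕ²(1 − fₕ)sₕ²/nₕ.
Central: 706²·(1 − 174/706)·13.9/174 = 30004.189.
South: 820²·(1 − 17/820)·37.6/17 = 1.4563586 × 10^6.
North: 15316²·(1 − 1033/15316)·16.36/1033 = 3.4645575 × 10^6.
East: 10019²·(1 − 2087/10019)·12.65/2087 = 481698.35.
Sum = 5.4326186 × 10^6.
SE = √(5.4326186 × 10^6) = 2331.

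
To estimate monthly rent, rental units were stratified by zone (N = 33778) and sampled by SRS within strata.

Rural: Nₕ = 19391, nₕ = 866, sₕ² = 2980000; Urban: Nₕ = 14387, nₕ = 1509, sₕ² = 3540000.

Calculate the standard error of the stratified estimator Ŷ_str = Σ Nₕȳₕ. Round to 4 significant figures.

1.293 × 10^6

Var(Ŷ_str) = Σₕ Nₕ²(1 − fₕ)sₕ²/nₕ.
Rural: 19391²·(1 − 866/19391)·2980000/866 = 1.2361091 × 10^12.
Urban: 14387²·(1 − 1509/14387)·3540000/1509 = 4.34643 × 10^11.
Sum = 1.6707521 × 10^12.
SE = √(1.6707521 × 10^12) = 1.293 × 10^6.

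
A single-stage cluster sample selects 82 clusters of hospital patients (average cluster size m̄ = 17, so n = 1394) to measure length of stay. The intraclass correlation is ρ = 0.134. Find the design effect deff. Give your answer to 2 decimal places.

deff = 1 + (17 − 1)·0.134 = 1 + 2.144 = 3.144.

3.14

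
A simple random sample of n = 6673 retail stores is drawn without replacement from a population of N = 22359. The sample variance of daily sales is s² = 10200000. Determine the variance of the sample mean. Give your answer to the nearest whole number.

1072

Under SRS without replacement, Var(ȳ) = (1 − f)·s²/n with f = n/N = 6673/22359 = 0.29844805.
Var(ȳ) = (1 − 0.29844805)·10200000/6673 = 0.70155195·1528.5479 = 1072.3557.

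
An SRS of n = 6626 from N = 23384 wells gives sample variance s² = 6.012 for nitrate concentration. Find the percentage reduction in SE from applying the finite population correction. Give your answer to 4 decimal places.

f = n/N = 6626/23384 = 0.28335614.
SE_no-fpc = √(s²/n) = 0.030121998; SE_fpc = √((1−f)s²/n) = 0.025499723.
Ratio = √(1−f) = 0.84654820. Reduction = 100·(1 − 0.84654820) = 15.3452%.

15.3452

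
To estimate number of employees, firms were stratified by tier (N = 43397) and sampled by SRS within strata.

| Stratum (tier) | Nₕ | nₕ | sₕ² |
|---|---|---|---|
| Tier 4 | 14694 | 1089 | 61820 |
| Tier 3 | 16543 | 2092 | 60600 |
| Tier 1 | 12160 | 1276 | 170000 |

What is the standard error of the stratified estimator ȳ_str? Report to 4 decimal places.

4.3664

Var(ȳ_str) = Σₕ Wₕ²(1 − fₕ)sₕ²/nₕ with Wₕ = Nₕ/N, N = 43397.
Tier 4: Wₕ = 0.33859483; term = 0.33859483²·(1 − 0.07411188)·61820/1089 = 6.0258773.
Tier 3: Wₕ = 0.38120147; term = 0.38120147²·(1 − 0.12645832)·60600/2092 = 3.6770852.
Tier 1: Wₕ = 0.28020370; term = 0.28020370²·(1 − 0.10493421)·170000/1276 = 9.3626964.
Sum = 19.065659.
SE = √(19.065659) = 4.3664.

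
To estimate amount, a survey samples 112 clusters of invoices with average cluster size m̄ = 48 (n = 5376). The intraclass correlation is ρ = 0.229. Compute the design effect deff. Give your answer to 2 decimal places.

deff = 1 + (48 − 1)·0.229 = 1 + 10.763 = 11.763.

11.76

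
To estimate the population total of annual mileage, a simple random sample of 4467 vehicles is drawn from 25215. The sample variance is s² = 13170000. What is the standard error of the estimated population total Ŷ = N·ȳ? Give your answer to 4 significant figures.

Var(Ŷ) = N²·Var(ȳ) = N²·(1 − n/N)·s²/n.
f = 4467/25215 = 0.17715645; Var(ȳ) = 0.82284355·13170000/4467 = 2425.9793.
Var(Ŷ) = 25215² · 2425.9793 = 1.5424285 × 10^12.
SE(Ŷ) = √(1.5424285 × 10^12) = 1.242 × 10^6.

1.242 × 10^6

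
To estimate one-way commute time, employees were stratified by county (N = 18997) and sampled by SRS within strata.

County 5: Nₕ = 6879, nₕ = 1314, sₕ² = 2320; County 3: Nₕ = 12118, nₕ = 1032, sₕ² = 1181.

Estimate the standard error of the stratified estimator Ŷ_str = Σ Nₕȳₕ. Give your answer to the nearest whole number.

14877

Var(Ŷ_str) = Σₕ Nₕ²(1 − fₕ)sₕ²/nₕ.
County 5: 6879²·(1 − 1314/6879)·2320/1314 = 6.7590101 × 10^7.
County 3: 12118²·(1 − 1032/12118)·1181/1032 = 1.5373616 × 10^8.
Sum = 2.2132626 × 10^8.
SE = √(2.2132626 × 10^8) = 14877.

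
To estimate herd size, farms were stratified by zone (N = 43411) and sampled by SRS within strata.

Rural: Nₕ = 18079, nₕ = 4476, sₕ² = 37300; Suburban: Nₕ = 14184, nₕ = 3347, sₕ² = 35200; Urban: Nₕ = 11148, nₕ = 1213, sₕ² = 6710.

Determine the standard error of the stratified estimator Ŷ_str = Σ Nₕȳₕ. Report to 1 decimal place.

Var(Ŷ_str) = Σₕ Nₕ²(1 − fₕ)sₕ²/nₕ.
Rural: 18079²·(1 − 4476/18079)·37300/4476 = 2.0494053 × 10^9.
Suburban: 14184²·(1 − 3347/14184)·35200/3347 = 1.6165709 × 10^9.
Urban: 11148²·(1 − 1213/11148)·6710/1213 = 6.1266991 × 10^8.
Sum = 4.2786461 × 10^9.
SE = √(4.2786461 × 10^9) = 65411.4.

65411.4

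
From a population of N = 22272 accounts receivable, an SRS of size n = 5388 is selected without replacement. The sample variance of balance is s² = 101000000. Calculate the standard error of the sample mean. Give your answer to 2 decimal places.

119.21

Under SRS without replacement, Var(ȳ) = (1 − f)·s²/n with f = n/N = 5388/22272 = 0.24191810.
Var(ȳ) = (1 − 0.24191810)·101000000/5388 = 0.75808190·18745.36 = 14210.518.
SE(ȳ) = √(14210.518) = 119.21.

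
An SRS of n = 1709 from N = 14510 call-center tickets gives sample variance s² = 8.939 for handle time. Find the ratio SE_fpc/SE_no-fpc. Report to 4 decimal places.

f = n/N = 1709/14510 = 0.11778084.
SE_no-fpc = √(s²/n) = 0.072322501; SE_fpc = √((1−f)s²/n) = 0.06793001.
Ratio = √(1−f) = 0.93926522.

0.9393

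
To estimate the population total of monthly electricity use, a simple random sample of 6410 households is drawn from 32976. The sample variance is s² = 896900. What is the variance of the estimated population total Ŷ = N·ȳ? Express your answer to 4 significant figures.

Var(Ŷ) = N²·Var(ȳ) = N²·(1 − n/N)·s²/n.
f = 6410/32976 = 0.19438379; Var(ȳ) = 0.80561621·896900/6410 = 112.72343.
Var(Ŷ) = 32976² · 112.72343 = 1.2257733 × 10^11.

1.226 × 10^11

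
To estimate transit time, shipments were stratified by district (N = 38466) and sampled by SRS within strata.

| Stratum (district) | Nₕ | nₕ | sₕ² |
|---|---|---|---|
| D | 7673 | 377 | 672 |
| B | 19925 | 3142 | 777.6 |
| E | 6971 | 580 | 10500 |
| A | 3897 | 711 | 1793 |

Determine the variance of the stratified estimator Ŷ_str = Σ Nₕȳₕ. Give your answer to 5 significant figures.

Var(Ŷ_str) = Σₕ Nₕ²(1 − fₕ)sₕ²/nₕ.
D: 7673²·(1 − 377/7673)·672/377 = 9.9787915 × 10^7.
B: 19925²·(1 − 3142/19925)·777.6/3142 = 8.2759526 × 10^7.
E: 6971²·(1 − 580/6971)·10500/580 = 8.0653869 × 10^8.
A: 3897²·(1 − 711/3897)·1793/711 = 3.1310274 × 10^7.
Sum = 1.0203964 × 10^9.

1.0204 × 10^9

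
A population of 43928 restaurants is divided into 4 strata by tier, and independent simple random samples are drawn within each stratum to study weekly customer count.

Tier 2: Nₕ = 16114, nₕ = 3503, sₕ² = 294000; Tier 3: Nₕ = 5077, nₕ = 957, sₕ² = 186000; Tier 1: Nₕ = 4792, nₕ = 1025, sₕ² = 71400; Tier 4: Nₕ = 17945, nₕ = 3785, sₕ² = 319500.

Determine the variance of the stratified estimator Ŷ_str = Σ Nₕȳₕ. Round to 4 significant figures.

Var(Ŷ_str) = Σₕ Nₕ²(1 − fₕ)sₕ²/nₕ.
Tier 2: 16114²·(1 − 3503/16114)·294000/3503 = 1.7055328 × 10^10.
Tier 3: 5077²·(1 − 957/5077)·186000/957 = 4.0654197 × 10^9.
Tier 1: 4792²·(1 − 1025/4792)·71400/1025 = 1.2574386 × 10^9.
Tier 4: 17945²·(1 − 3785/17945)·319500/3785 = 2.1449229 × 10^10.
Sum = 4.3827415 × 10^10.

4.383 × 10^10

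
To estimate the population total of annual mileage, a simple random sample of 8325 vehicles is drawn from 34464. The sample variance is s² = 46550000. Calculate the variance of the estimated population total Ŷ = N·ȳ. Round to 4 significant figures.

Var(Ŷ) = N²·Var(ȳ) = N²·(1 − n/N)·s²/n.
f = 8325/34464 = 0.24155641; Var(ȳ) = 0.75844359·46550000/8325 = 4240.9068.
Var(Ŷ) = 34464² · 4240.9068 = 5.0372104 × 10^12.

5.037 × 10^12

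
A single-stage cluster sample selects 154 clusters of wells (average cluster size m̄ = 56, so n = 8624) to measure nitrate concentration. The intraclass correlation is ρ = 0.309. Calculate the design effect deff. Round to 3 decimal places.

deff = 1 + (56 − 1)·0.309 = 1 + 16.995 = 17.995.

17.995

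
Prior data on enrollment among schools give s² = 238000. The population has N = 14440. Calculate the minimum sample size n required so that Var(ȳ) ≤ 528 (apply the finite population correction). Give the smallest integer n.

438

Without fpc, n₀ = s²/D = 238000/528 = 450.7576.
With fpc, (1 − n/N)·s²/n ≤ D requires n ≥ n₀/(1 + n₀/N) = 450.7576/(1 + 450.7576/14440) = 437.1127.
Rounding up, n = 438.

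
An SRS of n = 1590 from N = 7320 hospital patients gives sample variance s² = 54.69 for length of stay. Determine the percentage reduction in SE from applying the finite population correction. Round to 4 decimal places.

f = n/N = 1590/7320 = 0.21721311.
SE_no-fpc = √(s²/n) = 0.1854622; SE_fpc = √((1−f)s²/n) = 0.16408813.
Ratio = √(1−f) = 0.88475244. Reduction = 100·(1 − 0.88475244) = 11.5248%.

11.5248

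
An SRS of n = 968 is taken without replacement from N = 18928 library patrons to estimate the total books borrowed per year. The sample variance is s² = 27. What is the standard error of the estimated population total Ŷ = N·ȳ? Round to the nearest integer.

3079

Var(Ŷ) = N²·Var(ȳ) = N²·(1 − n/N)·s²/n.
f = 968/18928 = 0.05114117; Var(ȳ) = 0.94885883·27/968 = 0.026466104.
Var(Ŷ) = 18928² · 0.026466104 = 9.4819895 × 10^6.
SE(Ŷ) = √(9.4819895 × 10^6) = 3079.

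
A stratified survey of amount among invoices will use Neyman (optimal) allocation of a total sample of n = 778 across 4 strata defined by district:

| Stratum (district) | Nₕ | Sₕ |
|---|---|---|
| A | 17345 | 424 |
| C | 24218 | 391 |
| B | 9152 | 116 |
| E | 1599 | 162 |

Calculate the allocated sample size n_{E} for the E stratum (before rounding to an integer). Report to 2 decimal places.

11.11

Neyman allocation: nₕ = n·NₕSₕ / Σⱼ NⱼSⱼ.
Σ NⱼSⱼ = 17345·424 + 24218·391 + 9152·116 + 1599·162 = 1.8144188 × 10^7.
n_{E} = 778·1599·162 / (1.8144188 × 10^7) = 11.11.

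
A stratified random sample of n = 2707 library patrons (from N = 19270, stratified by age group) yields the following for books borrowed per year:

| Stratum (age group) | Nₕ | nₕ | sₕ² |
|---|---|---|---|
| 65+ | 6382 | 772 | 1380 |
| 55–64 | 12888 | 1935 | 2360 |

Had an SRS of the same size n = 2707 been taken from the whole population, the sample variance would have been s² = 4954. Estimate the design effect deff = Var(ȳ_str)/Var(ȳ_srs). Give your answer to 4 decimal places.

0.4043

Var(ȳ_str) = Σ Wₕ²(1−fₕ)sₕ²/nₕ with Wₕ = Nₕ/19270:
  65+: (6382/19270)²·(1−772/6382)·1380/772 = 0.17235267
  55–64: (12888/19270)²·(1−1935/12888)·2360/1935 = 0.46364568
  → Var(ȳ_str) = 0.63599835.
Var(ȳ_srs) = (1 − 2707/19270)·4954/2707 = 1.5729866.
deff = 0.63599835 / 1.5729866 = 0.4043.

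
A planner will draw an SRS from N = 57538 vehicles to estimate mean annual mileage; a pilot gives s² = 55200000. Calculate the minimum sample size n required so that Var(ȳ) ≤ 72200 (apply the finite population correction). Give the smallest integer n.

755

Without fpc, n₀ = s²/D = 55200000/72200 = 764.5429.
With fpc, (1 − n/N)·s²/n ≤ D requires n ≥ n₀/(1 + n₀/N) = 764.5429/(1 + 764.5429/57538) = 754.5172.
Rounding up, n = 755.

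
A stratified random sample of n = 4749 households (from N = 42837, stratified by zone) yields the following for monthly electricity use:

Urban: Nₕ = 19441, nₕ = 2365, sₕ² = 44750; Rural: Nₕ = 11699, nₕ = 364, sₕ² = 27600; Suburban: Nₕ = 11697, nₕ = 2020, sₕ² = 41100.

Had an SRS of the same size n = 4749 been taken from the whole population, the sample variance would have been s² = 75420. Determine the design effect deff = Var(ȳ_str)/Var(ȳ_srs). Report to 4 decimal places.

Var(ȳ_str) = Σ Wₕ²(1−fₕ)sₕ²/nₕ with Wₕ = Nₕ/42837:
  Urban: (19441/42837)²·(1−2365/19441)·44750/2365 = 3.4231706
  Rural: (11699/42837)²·(1−364/11699)·27600/364 = 5.4794866
  Suburban: (11697/42837)²·(1−2020/11697)·41100/2020 = 1.255069
  → Var(ȳ_str) = 10.157726.
Var(ȳ_srs) = (1 − 4749/42837)·75420/4749 = 14.120611.
deff = 10.157726 / 14.120611 = 0.7194.

0.7194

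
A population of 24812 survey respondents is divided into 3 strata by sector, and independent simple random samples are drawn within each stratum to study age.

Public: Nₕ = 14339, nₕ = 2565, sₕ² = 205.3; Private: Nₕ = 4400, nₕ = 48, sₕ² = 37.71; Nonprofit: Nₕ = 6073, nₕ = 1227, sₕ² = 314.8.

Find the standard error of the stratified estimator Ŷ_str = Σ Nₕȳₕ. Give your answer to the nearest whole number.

6009

Var(Ŷ_str) = Σₕ Nₕ²(1 − fₕ)sₕ²/nₕ.
Public: 14339²·(1 − 2565/14339)·205.3/2565 = 1.3512773 × 10^7.
Private: 4400²·(1 − 48/4400)·37.71/48 = 1.5043776 × 10^7.
Nonprofit: 6073²·(1 − 1227/6073)·314.8/1227 = 7.5505198 × 10^6.
Sum = 3.6107069 × 10^7.
SE = √(3.6107069 × 10^7) = 6009.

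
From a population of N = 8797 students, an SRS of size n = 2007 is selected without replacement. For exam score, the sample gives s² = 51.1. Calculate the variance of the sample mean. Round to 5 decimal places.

Under SRS without replacement, Var(ȳ) = (1 − f)·s²/n with f = n/N = 2007/8797 = 0.22814596.
Var(ȳ) = (1 − 0.22814596)·51.1/2007 = 0.77185404·0.025460887 = 0.019652088.

0.01965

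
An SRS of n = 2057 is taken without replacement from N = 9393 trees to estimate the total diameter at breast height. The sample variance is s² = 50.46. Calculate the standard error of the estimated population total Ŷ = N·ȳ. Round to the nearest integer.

Var(Ŷ) = N²·Var(ȳ) = N²·(1 − n/N)·s²/n.
f = 2057/9393 = 0.21899287; Var(ȳ) = 0.78100713·50.46/2057 = 0.019158785.
Var(Ŷ) = 9393² · 0.019158785 = 1.6903499 × 10^6.
SE(Ŷ) = √(1.6903499 × 10^6) = 1300.

1300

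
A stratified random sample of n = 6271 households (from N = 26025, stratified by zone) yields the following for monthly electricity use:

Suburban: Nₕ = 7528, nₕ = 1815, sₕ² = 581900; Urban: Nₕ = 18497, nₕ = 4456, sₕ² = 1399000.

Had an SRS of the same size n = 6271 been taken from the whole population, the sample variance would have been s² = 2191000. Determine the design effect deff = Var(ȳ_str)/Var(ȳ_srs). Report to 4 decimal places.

Var(ȳ_str) = Σ Wₕ²(1−fₕ)sₕ²/nₕ with Wₕ = Nₕ/26025:
  Suburban: (7528/26025)²·(1−1815/7528)·581900/1815 = 20.357952
  Urban: (18497/26025)²·(1−4456/18497)·1399000/4456 = 120.38999
  → Var(ȳ_str) = 140.74794.
Var(ȳ_srs) = (1 − 6271/26025)·2191000/6271 = 265.19778.
deff = 140.74794 / 265.19778 = 0.5307.

0.5307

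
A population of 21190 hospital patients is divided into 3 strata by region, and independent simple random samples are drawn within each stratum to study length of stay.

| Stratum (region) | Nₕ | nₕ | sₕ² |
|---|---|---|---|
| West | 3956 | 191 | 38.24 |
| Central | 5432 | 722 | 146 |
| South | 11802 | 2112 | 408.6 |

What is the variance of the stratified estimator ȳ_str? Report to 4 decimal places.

Var(ȳ_str) = Σₕ Wₕ²(1 − fₕ)sₕ²/nₕ with Wₕ = Nₕ/N, N = 21190.
West: Wₕ = 0.18669184; term = 0.18669184²·(1 − 0.04828109)·38.24/191 = 0.0066411588.
Central: Wₕ = 0.25634733; term = 0.25634733²·(1 − 0.13291605)·146/722 = 0.011522174.
South: Wₕ = 0.55696083; term = 0.55696083²·(1 − 0.17895272)·408.6/2112 = 0.049274466.
Sum = 0.067437799.

0.0674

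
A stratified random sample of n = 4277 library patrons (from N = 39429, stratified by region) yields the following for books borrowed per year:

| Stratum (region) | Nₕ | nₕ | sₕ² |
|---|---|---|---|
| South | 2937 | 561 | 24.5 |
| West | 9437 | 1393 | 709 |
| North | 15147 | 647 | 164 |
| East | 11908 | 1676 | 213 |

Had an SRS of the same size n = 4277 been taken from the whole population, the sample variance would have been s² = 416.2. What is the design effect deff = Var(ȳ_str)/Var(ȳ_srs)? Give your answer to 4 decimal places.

0.8163

Var(ȳ_str) = Σ Wₕ²(1−fₕ)sₕ²/nₕ with Wₕ = Nₕ/39429:
  South: (2937/39429)²·(1−561/2937)·24.5/561 = 1.9602979 × 10^-4
  West: (9437/39429)²·(1−1393/9437)·709/1393 = 0.024852473
  North: (15147/39429)²·(1−647/15147)·164/647 = 0.035809864
  East: (11908/39429)²·(1−1676/11908)·213/1676 = 0.009960323
  → Var(ȳ_str) = 0.07081869.
Var(ȳ_srs) = (1 − 4277/39429)·416.2/4277 = 0.086755517.
deff = 0.07081869 / 0.086755517 = 0.8163.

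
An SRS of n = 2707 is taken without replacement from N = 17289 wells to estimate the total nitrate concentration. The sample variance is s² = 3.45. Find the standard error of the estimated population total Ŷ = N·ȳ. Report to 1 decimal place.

Var(Ŷ) = N²·Var(ȳ) = N²·(1 − n/N)·s²/n.
f = 2707/17289 = 0.15657354; Var(ȳ) = 0.84342646·3.45/2707 = 0.0010749247.
Var(Ŷ) = 17289² · 0.0010749247 = 321305.23.
SE(Ŷ) = √(321305.23) = 566.8.

566.8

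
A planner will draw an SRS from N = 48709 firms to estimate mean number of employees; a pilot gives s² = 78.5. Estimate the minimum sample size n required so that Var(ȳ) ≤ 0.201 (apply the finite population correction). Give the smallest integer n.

388

Without fpc, n₀ = s²/D = 78.5/0.201 = 390.5473.
With fpc, (1 − n/N)·s²/n ≤ D requires n ≥ n₀/(1 + n₀/N) = 390.5473/(1 + 390.5473/48709) = 387.4408.
Rounding up, n = 388.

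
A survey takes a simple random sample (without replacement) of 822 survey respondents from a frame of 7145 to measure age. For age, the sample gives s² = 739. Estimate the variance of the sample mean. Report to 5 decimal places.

Under SRS without replacement, Var(ȳ) = (1 − f)·s²/n with f = n/N = 822/7145 = 0.11504549.
Var(ȳ) = (1 − 0.11504549)·739/822 = 0.88495451·0.89902676 = 0.79559779.

0.79560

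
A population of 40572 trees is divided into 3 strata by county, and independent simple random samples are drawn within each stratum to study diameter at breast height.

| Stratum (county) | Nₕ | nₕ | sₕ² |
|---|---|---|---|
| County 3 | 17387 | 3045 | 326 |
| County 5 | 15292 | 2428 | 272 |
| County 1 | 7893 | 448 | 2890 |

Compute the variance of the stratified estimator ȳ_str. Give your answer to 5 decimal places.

0.25990

Var(ȳ_str) = Σₕ Wₕ²(1 − fₕ)sₕ²/nₕ with Wₕ = Nₕ/N, N = 40572.
County 3: Wₕ = 0.42854678; term = 0.42854678²·(1 − 0.17513084)·326/3045 = 0.016218543.
County 5: Wₕ = 0.37691018; term = 0.37691018²·(1 − 0.15877583)·272/2428 = 0.013387754.
County 1: Wₕ = 0.19454303; term = 0.19454303²·(1 − 0.05675915)·2890/448 = 0.23028932.
Sum = 0.25989562.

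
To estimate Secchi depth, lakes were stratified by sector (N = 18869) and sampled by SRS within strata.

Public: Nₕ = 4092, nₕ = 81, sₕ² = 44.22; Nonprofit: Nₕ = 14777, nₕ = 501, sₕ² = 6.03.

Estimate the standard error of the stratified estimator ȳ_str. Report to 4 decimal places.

0.1797

Var(ȳ_str) = Σₕ Wₕ²(1 − fₕ)sₕ²/nₕ with Wₕ = Nₕ/N, N = 18869.
Public: Wₕ = 0.21686364; term = 0.21686364²·(1 − 0.01979472)·44.22/81 = 0.025166582.
Nonprofit: Wₕ = 0.78313636; term = 0.78313636²·(1 − 0.03390404)·6.03/501 = 0.0071313973.
Sum = 0.032297979.
SE = √(0.032297979) = 0.1797.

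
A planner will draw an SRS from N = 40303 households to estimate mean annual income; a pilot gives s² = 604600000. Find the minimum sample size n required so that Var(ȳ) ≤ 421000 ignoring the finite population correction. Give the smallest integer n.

Without fpc, n₀ = s²/D = 604600000/421000 = 1436.1045.
Rounding up, n = 1437.

1437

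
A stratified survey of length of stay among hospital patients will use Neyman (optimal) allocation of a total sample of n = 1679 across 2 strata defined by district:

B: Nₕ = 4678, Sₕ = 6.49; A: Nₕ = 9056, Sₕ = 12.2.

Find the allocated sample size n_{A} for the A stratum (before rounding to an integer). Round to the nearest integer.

Neyman allocation: nₕ = n·NₕSₕ / Σⱼ NⱼSⱼ.
Σ NⱼSⱼ = 4678·6.49 + 9056·12.2 = 140843.42.
n_{A} = 1679·9056·12.2 / 140843.42 = 1317.

1317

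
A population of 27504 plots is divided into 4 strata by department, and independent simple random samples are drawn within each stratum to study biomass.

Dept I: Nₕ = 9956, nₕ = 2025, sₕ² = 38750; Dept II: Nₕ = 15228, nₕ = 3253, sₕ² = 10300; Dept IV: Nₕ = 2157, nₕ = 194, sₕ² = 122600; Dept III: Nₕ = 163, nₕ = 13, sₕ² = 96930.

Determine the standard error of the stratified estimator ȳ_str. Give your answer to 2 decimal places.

2.56

Var(ȳ_str) = Σₕ Wₕ²(1 − fₕ)sₕ²/nₕ with Wₕ = Nₕ/N, N = 27504.
Dept I: Wₕ = 0.36198371; term = 0.36198371²·(1 − 0.20339494)·38750/2025 = 1.9974127.
Dept II: Wₕ = 0.55366492; term = 0.55366492²·(1 − 0.21361965)·10300/3253 = 0.76327288.
Dept IV: Wₕ = 0.07842496; term = 0.07842496²·(1 − 0.08993973)·122600/194 = 3.5372639.
Dept III: Wₕ = 0.00592641; term = 0.00592641²·(1 − 0.07975460)·96930/13 = 0.24099166.
Sum = 6.5389411.
SE = √(6.5389411) = 2.56.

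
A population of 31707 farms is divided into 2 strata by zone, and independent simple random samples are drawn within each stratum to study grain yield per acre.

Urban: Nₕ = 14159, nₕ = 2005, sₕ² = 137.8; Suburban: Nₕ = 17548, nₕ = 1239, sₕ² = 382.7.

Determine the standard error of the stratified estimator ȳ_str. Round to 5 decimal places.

Var(ȳ_str) = Σₕ Wₕ²(1 − fₕ)sₕ²/nₕ with Wₕ = Nₕ/N, N = 31707.
Urban: Wₕ = 0.44655754; term = 0.44655754²·(1 − 0.14160605)·137.8/2005 = 0.011764578.
Suburban: Wₕ = 0.55344246; term = 0.55344246²·(1 − 0.07060634)·382.7/1239 = 0.087928934.
Sum = 0.099693512.
SE = √(0.099693512) = 0.31574.

0.31574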